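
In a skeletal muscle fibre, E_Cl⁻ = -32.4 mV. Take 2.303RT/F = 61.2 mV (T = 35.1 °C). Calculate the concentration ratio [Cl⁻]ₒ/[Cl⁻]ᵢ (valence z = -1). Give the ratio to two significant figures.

log₁₀([out]/[in]) = E·z/(61.2) = -32.4 × -1 / 61.2 = 0.5294
[out]/[in] = 10^(0.5294) = 3.384

3.4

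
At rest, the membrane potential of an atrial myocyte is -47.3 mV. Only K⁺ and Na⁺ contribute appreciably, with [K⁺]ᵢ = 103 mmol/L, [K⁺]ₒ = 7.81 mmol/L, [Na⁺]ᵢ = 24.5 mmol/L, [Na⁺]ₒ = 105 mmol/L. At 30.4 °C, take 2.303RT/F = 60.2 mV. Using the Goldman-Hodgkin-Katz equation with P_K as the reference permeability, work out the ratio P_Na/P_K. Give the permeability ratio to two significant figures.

0.090

Let α = P_Na/P_K. GHK: Vm = 60.2·log₁₀[(Kₒ + α·Naₒ)/(Kᵢ + α·Naᵢ)].
10^(Vm/60.2) = 10^(-47.3/60.2) = 0.16379
So 0.16379·(Kᵢ + α·Naᵢ) = Kₒ + α·Naₒ → α = (0.16379·103.0 − 7.81) / (105.0 − 0.16379·24.5)
α = (16.87 − 7.81) / (105.0 − 4.013) = 9.06/101 = 0.08972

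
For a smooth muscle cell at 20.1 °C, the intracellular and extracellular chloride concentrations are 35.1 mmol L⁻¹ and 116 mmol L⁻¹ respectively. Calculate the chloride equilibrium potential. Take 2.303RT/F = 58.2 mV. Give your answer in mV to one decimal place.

E = (58.2/z) · log₁₀([Cl⁻]_out/[Cl⁻]_in) with z = -1.
For an anion, dividing by z = -1 reverses the sign.
= (58.2/-1) · log₁₀(116/35.1) = -58.20 · log₁₀(3.305)
= -58.20 · (0.5192) = -30.21 mV

-30.2 mV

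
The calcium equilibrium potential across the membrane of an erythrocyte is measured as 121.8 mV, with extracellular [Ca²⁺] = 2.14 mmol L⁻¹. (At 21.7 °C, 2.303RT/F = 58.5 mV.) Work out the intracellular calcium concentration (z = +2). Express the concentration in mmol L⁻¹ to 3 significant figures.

0.000147 mmol L⁻¹

Nernst: E = (58.5/2) · log₁₀([out]/[in]), so log₁₀([out]/[in]) = 121.8 × 2 / 58.5 = 4.1641.
[out]/[in] = 10^(4.1641) = 1.459e+04.
[in] = 2.14 / 1.459e+04 = 0.0001467 mmol L⁻¹.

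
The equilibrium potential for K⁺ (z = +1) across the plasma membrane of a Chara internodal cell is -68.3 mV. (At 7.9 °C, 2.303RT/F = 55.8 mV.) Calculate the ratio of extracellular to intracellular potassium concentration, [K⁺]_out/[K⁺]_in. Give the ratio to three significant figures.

log₁₀([out]/[in]) = E·z/(55.8) = -68.3 × 1 / 55.8 = -1.2240
[out]/[in] = 10^(-1.2240) = 0.0597

0.0597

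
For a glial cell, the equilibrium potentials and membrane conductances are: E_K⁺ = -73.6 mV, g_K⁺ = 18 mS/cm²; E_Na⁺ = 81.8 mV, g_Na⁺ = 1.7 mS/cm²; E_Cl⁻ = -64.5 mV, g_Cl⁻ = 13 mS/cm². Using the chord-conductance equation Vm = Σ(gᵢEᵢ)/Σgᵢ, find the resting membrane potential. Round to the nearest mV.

-62 mV

Σ gᵢEᵢ = 18·(-73.6) + 1.7·(81.8) + 13·(-64.5) = -2024.24
Σ gᵢ = 18 + 1.7 + 13 = 32.7
Vm = -2024.24 / 32.7 = -61.90 mV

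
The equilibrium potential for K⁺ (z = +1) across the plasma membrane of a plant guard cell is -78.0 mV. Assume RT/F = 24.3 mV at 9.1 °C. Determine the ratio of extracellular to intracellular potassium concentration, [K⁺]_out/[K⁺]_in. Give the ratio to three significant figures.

0.0404

ln([out]/[in]) = E·z/(24.3) = -78.0 × 1 / 24.3 = -3.2099
[out]/[in] = e^(-3.2099) = 0.04036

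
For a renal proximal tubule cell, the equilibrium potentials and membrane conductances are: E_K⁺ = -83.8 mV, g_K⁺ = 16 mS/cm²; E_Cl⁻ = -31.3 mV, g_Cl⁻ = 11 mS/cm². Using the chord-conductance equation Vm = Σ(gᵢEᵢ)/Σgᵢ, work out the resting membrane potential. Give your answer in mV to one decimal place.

-62.4 mV

Σ gᵢEᵢ = 16·(-83.8) + 11·(-31.3) = -1685.10
Σ gᵢ = 16 + 11 = 27
Vm = -1685.10 / 27 = -62.41 mV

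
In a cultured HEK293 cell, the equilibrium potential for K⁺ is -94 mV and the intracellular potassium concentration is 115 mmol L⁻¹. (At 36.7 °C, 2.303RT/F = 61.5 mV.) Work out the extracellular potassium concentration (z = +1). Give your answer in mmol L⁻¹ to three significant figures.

3.41 mmol L⁻¹

Nernst: E = (61.5/1) · log₁₀([out]/[in]), so log₁₀([out]/[in]) = -94.0 × 1 / 61.5 = -1.5285.
[out]/[in] = 10^(-1.5285) = 0.02962.
[out] = 0.02962 × 115 = 3.406 mmol L⁻¹.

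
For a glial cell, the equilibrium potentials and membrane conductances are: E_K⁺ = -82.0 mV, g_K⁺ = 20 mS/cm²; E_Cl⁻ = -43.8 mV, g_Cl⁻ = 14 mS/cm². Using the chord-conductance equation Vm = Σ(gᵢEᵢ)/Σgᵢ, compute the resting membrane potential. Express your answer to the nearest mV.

-66 mV

Σ gᵢEᵢ = 20·(-82.0) + 14·(-43.8) = -2253.20
Σ gᵢ = 20 + 14 = 34
Vm = -2253.20 / 34 = -66.27 mV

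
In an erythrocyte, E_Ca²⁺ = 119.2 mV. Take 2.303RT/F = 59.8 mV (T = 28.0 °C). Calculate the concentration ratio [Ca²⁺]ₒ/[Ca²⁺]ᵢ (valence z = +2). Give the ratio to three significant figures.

9700

log₁₀([out]/[in]) = E·z/(59.8) = 119.2 × 2 / 59.8 = 3.9866
[out]/[in] = 10^(3.9866) = 9697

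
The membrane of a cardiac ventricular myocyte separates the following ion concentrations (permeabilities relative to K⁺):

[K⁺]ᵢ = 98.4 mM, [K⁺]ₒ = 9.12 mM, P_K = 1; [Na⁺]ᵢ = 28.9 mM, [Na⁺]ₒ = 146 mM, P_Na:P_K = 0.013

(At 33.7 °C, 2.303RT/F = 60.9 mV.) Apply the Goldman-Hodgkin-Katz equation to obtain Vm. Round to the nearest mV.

-58 mV

Vm = 60.9 · log₁₀[(Σ P·[cation]ₒ + Σ P·[anion]ᵢ) / (Σ P·[cation]ᵢ + Σ P·[anion]ₒ)]
Numerator = 1×9.12 + 0.013×146 = 11.02
Denominator = 1×98.4 + 0.013×28.9 = 98.78
Vm = 60.9 · log₁₀(0.11155) = 60.9 × (-0.9525) = -58.01 mV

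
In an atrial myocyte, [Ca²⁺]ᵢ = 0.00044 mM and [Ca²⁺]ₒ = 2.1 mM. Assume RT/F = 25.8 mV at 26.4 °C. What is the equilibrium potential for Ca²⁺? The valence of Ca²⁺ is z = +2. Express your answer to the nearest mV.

109 mV

E = (25.8/z) · ln([Ca²⁺]_out/[Ca²⁺]_in) with z = +2.
= (25.8/2) · ln(2.1/0.00044) = 12.90 · ln(4773)
= 12.90 · (8.4707) = 109.27 mV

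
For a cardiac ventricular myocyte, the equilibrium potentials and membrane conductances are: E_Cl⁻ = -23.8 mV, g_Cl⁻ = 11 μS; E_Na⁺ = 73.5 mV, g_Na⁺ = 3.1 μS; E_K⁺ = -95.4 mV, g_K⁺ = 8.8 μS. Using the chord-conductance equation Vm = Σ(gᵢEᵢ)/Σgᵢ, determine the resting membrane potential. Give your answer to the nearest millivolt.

-38 mV

Σ gᵢEᵢ = 11·(-23.8) + 3.1·(73.5) + 8.8·(-95.4) = -873.47
Σ gᵢ = 11 + 3.1 + 8.8 = 22.9
Vm = -873.47 / 22.9 = -38.14 mV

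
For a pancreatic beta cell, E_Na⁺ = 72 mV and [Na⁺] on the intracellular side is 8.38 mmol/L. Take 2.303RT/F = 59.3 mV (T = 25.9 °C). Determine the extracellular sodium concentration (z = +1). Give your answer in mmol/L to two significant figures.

Nernst: E = (59.3/1) · log₁₀([out]/[in]), so log₁₀([out]/[in]) = 72.0 × 1 / 59.3 = 1.2142.
[out]/[in] = 10^(1.2142) = 16.37.
[out] = 16.37 × 8.38 = 137.2 mmol/L.

140 mmol/L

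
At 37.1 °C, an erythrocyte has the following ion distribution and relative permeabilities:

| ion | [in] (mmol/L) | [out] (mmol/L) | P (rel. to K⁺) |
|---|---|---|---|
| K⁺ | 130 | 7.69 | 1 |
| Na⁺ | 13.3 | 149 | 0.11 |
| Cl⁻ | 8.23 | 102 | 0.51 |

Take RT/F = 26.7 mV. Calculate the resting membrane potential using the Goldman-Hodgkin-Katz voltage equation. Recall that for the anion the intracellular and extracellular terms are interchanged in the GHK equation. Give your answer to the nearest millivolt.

Vm = 26.7 · ln[(Σ P·[cation]ₒ + Σ P·[anion]ᵢ) / (Σ P·[cation]ᵢ + Σ P·[anion]ₒ)]
Numerator = 1×7.69 + 0.11×149 + 0.51×8.23 = 28.28
Denominator = 1×130 + 0.11×13.3 + 0.51×102 = 183.5
Vm = 26.7 · ln(0.15411) = 26.7 × (-1.8701) = -49.93 mV

-50 mV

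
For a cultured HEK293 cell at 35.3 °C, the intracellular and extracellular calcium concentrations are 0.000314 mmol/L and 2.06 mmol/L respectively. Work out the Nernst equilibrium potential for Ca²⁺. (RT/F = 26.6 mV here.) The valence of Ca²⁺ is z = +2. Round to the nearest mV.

117 mV

E = (26.6/z) · ln([Ca²⁺]_out/[Ca²⁺]_in) with z = +2.
= (26.6/2) · ln(2.06/0.000314) = 13.30 · ln(6561)
= 13.30 · (8.7888) = 116.89 mV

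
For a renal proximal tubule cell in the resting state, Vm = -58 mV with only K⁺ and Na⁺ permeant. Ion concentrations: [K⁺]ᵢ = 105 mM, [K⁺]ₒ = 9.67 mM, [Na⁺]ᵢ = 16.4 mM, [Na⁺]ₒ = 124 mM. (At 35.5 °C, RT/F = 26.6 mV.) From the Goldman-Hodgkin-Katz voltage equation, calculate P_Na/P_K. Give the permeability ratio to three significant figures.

0.0180

Let α = P_Na/P_K. GHK: Vm = 26.6·ln[(Kₒ + α·Naₒ)/(Kᵢ + α·Naᵢ)].
e^(Vm/26.6) = e^(-58.0/26.6) = 0.11299
So 0.11299·(Kᵢ + α·Naᵢ) = Kₒ + α·Naₒ → α = (0.11299·105.0 − 9.67) / (124.0 − 0.11299·16.4)
α = (11.86 − 9.67) / (124.0 − 1.853) = 2.194/122.1 = 0.01796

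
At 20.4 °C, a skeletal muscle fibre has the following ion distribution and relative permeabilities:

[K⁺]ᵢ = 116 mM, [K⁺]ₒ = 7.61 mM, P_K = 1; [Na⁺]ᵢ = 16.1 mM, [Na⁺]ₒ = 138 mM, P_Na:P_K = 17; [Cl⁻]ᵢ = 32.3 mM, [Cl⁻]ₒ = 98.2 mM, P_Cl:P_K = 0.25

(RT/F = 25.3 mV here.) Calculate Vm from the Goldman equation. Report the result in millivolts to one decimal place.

44.0 mV

Vm = 25.3 · ln[(Σ P·[cation]ₒ + Σ P·[anion]ᵢ) / (Σ P·[cation]ᵢ + Σ P·[anion]ₒ)]
Numerator = 1×7.61 + 17×138 + 0.25×32.3 = 2362
Denominator = 1×116 + 17×16.1 + 0.25×98.2 = 414.3
Vm = 25.3 · ln(5.7011) = 25.3 × (1.7407) = 44.04 mV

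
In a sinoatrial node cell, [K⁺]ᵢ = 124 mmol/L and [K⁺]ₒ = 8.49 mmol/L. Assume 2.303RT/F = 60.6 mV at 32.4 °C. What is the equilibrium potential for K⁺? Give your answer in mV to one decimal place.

-70.6 mV

E = (60.6/z) · log₁₀([K⁺]_out/[K⁺]_in) with z = +1.
= (60.6/1) · log₁₀(8.49/124) = 60.60 · log₁₀(0.06847)
= 60.60 · (-1.1645) = -70.57 mV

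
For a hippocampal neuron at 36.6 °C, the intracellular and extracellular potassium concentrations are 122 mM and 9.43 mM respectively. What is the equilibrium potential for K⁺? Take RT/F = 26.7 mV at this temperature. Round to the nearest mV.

E = (26.7/z) · ln([K⁺]_out/[K⁺]_in) with z = +1.
= (26.7/1) · ln(9.43/122) = 26.70 · ln(0.0773)
= 26.70 · (-2.5601) = -68.36 mV

-68 mV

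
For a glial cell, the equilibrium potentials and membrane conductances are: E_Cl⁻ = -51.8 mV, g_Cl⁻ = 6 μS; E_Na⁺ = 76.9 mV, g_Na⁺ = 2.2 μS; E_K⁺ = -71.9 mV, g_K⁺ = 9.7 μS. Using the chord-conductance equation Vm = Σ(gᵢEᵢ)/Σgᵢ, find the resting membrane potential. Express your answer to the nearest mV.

-47 mV

Σ gᵢEᵢ = 6·(-51.8) + 2.2·(76.9) + 9.7·(-71.9) = -839.05
Σ gᵢ = 6 + 2.2 + 9.7 = 17.9
Vm = -839.05 / 17.9 = -46.87 mV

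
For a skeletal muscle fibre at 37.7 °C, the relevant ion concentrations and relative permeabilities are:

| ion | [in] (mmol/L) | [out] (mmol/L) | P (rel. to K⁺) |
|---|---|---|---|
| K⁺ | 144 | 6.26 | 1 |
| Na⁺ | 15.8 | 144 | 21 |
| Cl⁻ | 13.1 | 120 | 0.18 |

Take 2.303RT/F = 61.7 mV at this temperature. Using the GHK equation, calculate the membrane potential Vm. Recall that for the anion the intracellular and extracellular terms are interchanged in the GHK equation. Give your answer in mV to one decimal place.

48.4 mV

Vm = 61.7 · log₁₀[(Σ P·[cation]ₒ + Σ P·[anion]ᵢ) / (Σ P·[cation]ᵢ + Σ P·[anion]ₒ)]
Numerator = 1×6.26 + 21×144 + 0.18×13.1 = 3033
Denominator = 1×144 + 21×15.8 + 0.18×120 = 497.4
Vm = 61.7 · log₁₀(6.0969) = 61.7 × (0.7851) = 48.44 mV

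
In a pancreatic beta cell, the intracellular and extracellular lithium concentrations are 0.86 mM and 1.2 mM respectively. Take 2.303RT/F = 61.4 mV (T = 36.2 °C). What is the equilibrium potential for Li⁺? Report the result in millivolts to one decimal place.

8.9 mV

E = (61.4/z) · log₁₀([Li⁺]_out/[Li⁺]_in) with z = +1.
= (61.4/1) · log₁₀(1.2/0.86) = 61.40 · log₁₀(1.395)
= 61.40 · (0.1447) = 8.88 mV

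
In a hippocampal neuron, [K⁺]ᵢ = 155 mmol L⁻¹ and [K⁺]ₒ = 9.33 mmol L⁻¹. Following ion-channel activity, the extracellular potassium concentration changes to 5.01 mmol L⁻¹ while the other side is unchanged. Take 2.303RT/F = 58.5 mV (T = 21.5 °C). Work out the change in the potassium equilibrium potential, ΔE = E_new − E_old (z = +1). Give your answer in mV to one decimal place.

E_old = (58.5/1)·log₁₀(9.33/155) = -71.40 mV
E_new = (58.5/1)·log₁₀(5.01/155) = -87.19 mV
ΔE = -87.19 − (-71.40) = -15.80 mV

-15.8 mV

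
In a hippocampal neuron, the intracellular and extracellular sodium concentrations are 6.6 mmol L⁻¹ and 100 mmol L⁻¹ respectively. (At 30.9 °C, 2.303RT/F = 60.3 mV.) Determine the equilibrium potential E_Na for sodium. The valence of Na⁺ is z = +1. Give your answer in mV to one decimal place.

E = (60.3/z) · log₁₀([Na⁺]_out/[Na⁺]_in) with z = +1.
= (60.3/1) · log₁₀(100/6.6) = 60.30 · log₁₀(15.15)
= 60.30 · (1.1805) = 71.18 mV

71.2 mV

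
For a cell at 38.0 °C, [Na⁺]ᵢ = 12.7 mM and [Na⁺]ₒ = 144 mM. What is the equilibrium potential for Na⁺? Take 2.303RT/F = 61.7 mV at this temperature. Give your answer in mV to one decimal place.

65.1 mV

E = (61.7/z) · log₁₀([Na⁺]_out/[Na⁺]_in) with z = +1.
= (61.7/1) · log₁₀(144/12.7) = 61.70 · log₁₀(11.34)
= 61.70 · (1.0546) = 65.07 mV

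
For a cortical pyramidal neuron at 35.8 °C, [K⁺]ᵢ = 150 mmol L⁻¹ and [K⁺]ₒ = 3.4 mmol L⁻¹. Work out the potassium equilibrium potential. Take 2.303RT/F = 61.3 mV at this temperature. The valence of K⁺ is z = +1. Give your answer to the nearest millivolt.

E = (61.3/z) · log₁₀([K⁺]_out/[K⁺]_in) with z = +1.
= (61.3/1) · log₁₀(3.4/150) = 61.30 · log₁₀(0.02267)
= 61.30 · (-1.6446) = -100.81 mV

-101 mV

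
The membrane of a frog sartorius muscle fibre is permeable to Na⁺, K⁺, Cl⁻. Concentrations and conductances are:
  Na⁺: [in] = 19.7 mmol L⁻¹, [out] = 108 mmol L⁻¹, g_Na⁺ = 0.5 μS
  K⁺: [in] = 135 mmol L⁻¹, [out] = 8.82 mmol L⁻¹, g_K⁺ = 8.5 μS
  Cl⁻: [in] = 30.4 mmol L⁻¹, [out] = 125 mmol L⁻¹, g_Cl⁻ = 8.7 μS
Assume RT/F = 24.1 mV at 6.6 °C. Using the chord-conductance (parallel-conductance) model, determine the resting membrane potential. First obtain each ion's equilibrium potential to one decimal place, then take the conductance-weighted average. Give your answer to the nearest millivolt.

E_Na⁺ = (24.1/1)·ln(108/19.7) = 41.0 mV
E_K⁺ = (24.1/1)·ln(8.82/135) = -65.8 mV
E_Cl⁻ = (24.1/-1)·ln(125/30.4) = -34.1 mV
Vm = (Σ gᵢEᵢ)/(Σ gᵢ) = (0.5·41.0 + 8.5·-65.8 + 8.7·-34.1) / (0.5 + 8.5 + 8.7)
= -835.47 / 17.7 = -47.20 mV

-47 mV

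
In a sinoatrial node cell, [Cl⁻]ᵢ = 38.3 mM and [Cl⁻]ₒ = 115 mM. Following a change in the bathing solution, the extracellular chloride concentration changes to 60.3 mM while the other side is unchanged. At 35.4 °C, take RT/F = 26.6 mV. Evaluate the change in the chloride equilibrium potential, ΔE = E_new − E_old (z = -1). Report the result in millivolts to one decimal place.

17.2 mV

E_old = (26.6/-1)·ln(115/38.3) = -29.25 mV
E_new = (26.6/-1)·ln(60.3/38.3) = -12.07 mV
ΔE = -12.07 − (-29.25) = 17.17 mV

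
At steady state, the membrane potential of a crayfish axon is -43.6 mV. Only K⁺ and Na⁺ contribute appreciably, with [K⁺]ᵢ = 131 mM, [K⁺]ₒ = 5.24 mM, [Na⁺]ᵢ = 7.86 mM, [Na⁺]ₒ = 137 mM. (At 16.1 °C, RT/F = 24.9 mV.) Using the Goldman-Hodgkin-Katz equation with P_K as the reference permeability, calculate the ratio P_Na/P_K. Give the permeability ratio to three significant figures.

Let α = P_Na/P_K. GHK: Vm = 24.9·ln[(Kₒ + α·Naₒ)/(Kᵢ + α·Naᵢ)].
e^(Vm/24.9) = e^(-43.6/24.9) = 0.1736
So 0.1736·(Kᵢ + α·Naᵢ) = Kₒ + α·Naₒ → α = (0.1736·131.0 − 5.24) / (137.0 − 0.1736·7.86)
α = (22.74 − 5.24) / (137.0 − 1.364) = 17.5/135.6 = 0.129

0.129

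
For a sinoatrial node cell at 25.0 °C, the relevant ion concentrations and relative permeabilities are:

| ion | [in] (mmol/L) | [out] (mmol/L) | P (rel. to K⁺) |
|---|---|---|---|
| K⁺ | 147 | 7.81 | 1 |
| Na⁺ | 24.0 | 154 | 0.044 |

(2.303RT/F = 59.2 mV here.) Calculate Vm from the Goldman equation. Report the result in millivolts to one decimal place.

-59.6 mV

Vm = 59.2 · log₁₀[(Σ P·[cation]ₒ + Σ P·[anion]ᵢ) / (Σ P·[cation]ᵢ + Σ P·[anion]ₒ)]
Numerator = 1×7.81 + 0.044×154 = 14.59
Denominator = 1×147 + 0.044×24.0 = 148.1
Vm = 59.2 · log₁₀(0.098517) = 59.2 × (-1.0065) = -59.58 mV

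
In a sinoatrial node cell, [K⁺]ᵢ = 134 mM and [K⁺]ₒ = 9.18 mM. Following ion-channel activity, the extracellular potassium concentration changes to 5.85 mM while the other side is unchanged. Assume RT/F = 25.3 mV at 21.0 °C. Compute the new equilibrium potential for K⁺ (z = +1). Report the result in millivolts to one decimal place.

-79.2 mV

After the shift: [K⁺]_out = 5.85, [K⁺]_in = 134 mM.
E_new = (25.3/1)·ln(5.85/134) = 25.30 · (-3.1314) = -79.22 mV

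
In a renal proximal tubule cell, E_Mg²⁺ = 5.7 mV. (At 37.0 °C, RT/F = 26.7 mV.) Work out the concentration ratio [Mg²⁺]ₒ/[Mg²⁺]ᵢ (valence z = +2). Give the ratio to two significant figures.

ln([out]/[in]) = E·z/(26.7) = 5.7 × 2 / 26.7 = 0.4270
[out]/[in] = e^(0.4270) = 1.533

1.5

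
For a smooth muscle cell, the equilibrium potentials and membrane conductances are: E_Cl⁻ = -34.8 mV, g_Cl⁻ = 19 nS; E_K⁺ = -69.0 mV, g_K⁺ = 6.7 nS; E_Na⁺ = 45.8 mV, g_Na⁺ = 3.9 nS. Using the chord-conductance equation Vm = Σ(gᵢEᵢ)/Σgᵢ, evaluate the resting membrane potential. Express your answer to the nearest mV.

-32 mV

Σ gᵢEᵢ = 19·(-34.8) + 6.7·(-69.0) + 3.9·(45.8) = -944.88
Σ gᵢ = 19 + 6.7 + 3.9 = 29.6
Vm = -944.88 / 29.6 = -31.92 mV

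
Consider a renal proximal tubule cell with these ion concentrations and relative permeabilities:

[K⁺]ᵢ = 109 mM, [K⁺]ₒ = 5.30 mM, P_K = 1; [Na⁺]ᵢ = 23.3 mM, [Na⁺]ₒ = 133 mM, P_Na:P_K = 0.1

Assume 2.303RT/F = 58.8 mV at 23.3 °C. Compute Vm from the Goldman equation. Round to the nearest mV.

-46 mV

Vm = 58.8 · log₁₀[(Σ P·[cation]ₒ + Σ P·[anion]ᵢ) / (Σ P·[cation]ᵢ + Σ P·[anion]ₒ)]
Numerator = 1×5.30 + 0.1×133 = 18.6
Denominator = 1×109 + 0.1×23.3 = 111.3
Vm = 58.8 · log₁₀(0.16707) = 58.8 × (-0.7771) = -45.69 mV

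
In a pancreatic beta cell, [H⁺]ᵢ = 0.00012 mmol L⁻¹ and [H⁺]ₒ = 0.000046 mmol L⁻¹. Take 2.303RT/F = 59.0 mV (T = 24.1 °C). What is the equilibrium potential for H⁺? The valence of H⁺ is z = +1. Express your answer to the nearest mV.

E = (59.0/z) · log₁₀([H⁺]_out/[H⁺]_in) with z = +1.
= (59.0/1) · log₁₀(0.000046/0.00012) = 59.00 · log₁₀(0.3833)
= 59.00 · (-0.4164) = -24.57 mV

-25 mV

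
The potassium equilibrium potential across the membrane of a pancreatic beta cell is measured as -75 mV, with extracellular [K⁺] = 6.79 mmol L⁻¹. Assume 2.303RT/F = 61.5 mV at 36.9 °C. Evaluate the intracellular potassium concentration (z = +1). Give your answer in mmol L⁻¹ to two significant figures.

110 mmol L⁻¹

Nernst: E = (61.5/1) · log₁₀([out]/[in]), so log₁₀([out]/[in]) = -75.0 × 1 / 61.5 = -1.2195.
[out]/[in] = 10^(-1.2195) = 0.06032.
[in] = 6.79 / 0.06032 = 112.6 mmol L⁻¹.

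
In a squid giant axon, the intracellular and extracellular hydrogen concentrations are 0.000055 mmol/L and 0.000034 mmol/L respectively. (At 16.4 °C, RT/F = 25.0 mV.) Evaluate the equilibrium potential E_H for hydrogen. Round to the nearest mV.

-12 mV

E = (25.0/z) · ln([H⁺]_out/[H⁺]_in) with z = +1.
= (25.0/1) · ln(0.000034/0.000055) = 25.00 · ln(0.6182)
= 25.00 · (-0.4810) = -12.02 mV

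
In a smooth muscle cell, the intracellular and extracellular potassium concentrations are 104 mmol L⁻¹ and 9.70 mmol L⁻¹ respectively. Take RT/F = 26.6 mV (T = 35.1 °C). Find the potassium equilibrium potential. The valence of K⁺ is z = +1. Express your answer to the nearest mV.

E = (26.6/z) · ln([K⁺]_out/[K⁺]_in) with z = +1.
= (26.6/1) · ln(9.70/104) = 26.60 · ln(0.09327)
= 26.60 · (-2.3723) = -63.10 mV

-63 mV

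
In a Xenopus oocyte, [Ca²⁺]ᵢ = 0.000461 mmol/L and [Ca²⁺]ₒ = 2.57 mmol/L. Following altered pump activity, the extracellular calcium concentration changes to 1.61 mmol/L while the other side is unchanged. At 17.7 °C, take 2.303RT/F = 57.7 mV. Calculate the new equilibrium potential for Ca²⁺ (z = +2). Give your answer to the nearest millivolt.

102 mV

After the shift: [Ca²⁺]_out = 1.61, [Ca²⁺]_in = 0.000461 mmol/L.
E_new = (57.7/2)·log₁₀(1.61/0.000461) = 28.85 · (3.5431) = 102.22 mV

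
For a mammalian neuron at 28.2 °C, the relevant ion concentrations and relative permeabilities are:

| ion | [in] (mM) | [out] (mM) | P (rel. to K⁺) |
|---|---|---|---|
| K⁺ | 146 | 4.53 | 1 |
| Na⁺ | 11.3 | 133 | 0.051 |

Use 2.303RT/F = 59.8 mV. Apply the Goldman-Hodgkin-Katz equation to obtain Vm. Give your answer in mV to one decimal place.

Vm = 59.8 · log₁₀[(Σ P·[cation]ₒ + Σ P·[anion]ᵢ) / (Σ P·[cation]ᵢ + Σ P·[anion]ₒ)]
Numerator = 1×4.53 + 0.051×133 = 11.31
Denominator = 1×146 + 0.051×11.3 = 146.6
Vm = 59.8 · log₁₀(0.077182) = 59.8 × (-1.1125) = -66.53 mV

-66.5 mV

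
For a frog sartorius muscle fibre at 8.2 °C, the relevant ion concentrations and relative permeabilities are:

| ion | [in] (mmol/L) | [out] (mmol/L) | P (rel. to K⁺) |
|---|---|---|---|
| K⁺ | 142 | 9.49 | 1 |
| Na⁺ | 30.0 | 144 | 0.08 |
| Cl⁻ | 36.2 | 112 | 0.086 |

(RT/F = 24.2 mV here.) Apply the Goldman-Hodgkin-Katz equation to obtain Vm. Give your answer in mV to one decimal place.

Vm = 24.2 · ln[(Σ P·[cation]ₒ + Σ P·[anion]ᵢ) / (Σ P·[cation]ᵢ + Σ P·[anion]ₒ)]
Numerator = 1×9.49 + 0.08×144 + 0.086×36.2 = 24.12
Denominator = 1×142 + 0.08×30.0 + 0.086×112 = 154
Vm = 24.2 · ln(0.15661) = 24.2 × (-1.8540) = -44.87 mV

-44.9 mV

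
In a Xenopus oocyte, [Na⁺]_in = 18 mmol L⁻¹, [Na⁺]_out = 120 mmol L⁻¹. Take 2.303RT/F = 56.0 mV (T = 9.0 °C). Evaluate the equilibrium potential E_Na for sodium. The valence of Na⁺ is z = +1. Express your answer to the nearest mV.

E = (56.0/z) · log₁₀([Na⁺]_out/[Na⁺]_in) with z = +1.
= (56.0/1) · log₁₀(120/18) = 56.00 · log₁₀(6.667)
= 56.00 · (0.8239) = 46.14 mV

46 mV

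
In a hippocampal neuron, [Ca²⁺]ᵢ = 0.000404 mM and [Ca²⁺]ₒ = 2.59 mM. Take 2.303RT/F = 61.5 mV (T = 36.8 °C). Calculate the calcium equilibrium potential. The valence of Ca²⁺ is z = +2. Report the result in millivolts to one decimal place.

E = (61.5/z) · log₁₀([Ca²⁺]_out/[Ca²⁺]_in) with z = +2.
= (61.5/2) · log₁₀(2.59/0.000404) = 30.75 · log₁₀(6411)
= 30.75 · (3.8069) = 117.06 mV

117.1 mV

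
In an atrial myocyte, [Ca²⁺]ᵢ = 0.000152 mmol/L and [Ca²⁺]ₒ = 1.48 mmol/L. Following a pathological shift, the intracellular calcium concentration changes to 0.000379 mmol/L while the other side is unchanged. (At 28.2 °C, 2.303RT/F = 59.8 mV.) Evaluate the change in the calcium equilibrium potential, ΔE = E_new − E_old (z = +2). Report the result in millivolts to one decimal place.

-11.9 mV

E_old = (59.8/2)·log₁₀(1.48/0.000152) = 119.25 mV
E_new = (59.8/2)·log₁₀(1.48/0.000379) = 107.39 mV
ΔE = 107.39 − (119.25) = -11.86 mV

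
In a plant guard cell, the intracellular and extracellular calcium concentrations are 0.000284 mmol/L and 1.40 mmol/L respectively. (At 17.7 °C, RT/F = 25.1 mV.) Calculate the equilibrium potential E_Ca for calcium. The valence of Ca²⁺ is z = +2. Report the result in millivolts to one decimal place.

106.7 mV

E = (25.1/z) · ln([Ca²⁺]_out/[Ca²⁺]_in) with z = +2.
= (25.1/2) · ln(1.40/0.000284) = 12.55 · ln(4930)
= 12.55 · (8.5030) = 106.71 mV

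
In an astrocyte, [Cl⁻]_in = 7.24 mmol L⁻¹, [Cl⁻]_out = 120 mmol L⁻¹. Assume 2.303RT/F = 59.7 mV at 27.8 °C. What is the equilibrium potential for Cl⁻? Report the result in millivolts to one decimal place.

E = (59.7/z) · log₁₀([Cl⁻]_out/[Cl⁻]_in) with z = -1.
For an anion, dividing by z = -1 reverses the sign.
= (59.7/-1) · log₁₀(120/7.24) = -59.70 · log₁₀(16.57)
= -59.70 · (1.2194) = -72.80 mV

-72.8 mV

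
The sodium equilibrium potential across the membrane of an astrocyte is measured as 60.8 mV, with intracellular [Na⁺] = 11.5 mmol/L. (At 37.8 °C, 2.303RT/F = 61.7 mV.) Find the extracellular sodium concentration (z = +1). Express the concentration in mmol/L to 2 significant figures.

110 mmol/L

Nernst: E = (61.7/1) · log₁₀([out]/[in]), so log₁₀([out]/[in]) = 60.8 × 1 / 61.7 = 0.9854.
[out]/[in] = 10^(0.9854) = 9.67.
[out] = 9.67 × 11.5 = 111.2 mmol/L.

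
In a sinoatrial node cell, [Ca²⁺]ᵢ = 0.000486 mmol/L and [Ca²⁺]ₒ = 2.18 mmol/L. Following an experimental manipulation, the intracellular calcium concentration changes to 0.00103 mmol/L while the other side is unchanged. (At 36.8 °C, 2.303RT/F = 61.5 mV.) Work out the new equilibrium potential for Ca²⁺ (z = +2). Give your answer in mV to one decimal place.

After the shift: [Ca²⁺]_out = 2.18, [Ca²⁺]_in = 0.00103 mmol/L.
E_new = (61.5/2)·log₁₀(2.18/0.00103) = 30.75 · (3.3256) = 102.26 mV

102.3 mV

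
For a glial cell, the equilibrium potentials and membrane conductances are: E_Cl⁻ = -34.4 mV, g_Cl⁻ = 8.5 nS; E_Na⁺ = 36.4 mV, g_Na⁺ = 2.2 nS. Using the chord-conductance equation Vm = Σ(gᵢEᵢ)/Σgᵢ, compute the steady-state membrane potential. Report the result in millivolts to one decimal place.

-19.8 mV

Σ gᵢEᵢ = 8.5·(-34.4) + 2.2·(36.4) = -212.32
Σ gᵢ = 8.5 + 2.2 = 10.7
Vm = -212.32 / 10.7 = -19.84 mV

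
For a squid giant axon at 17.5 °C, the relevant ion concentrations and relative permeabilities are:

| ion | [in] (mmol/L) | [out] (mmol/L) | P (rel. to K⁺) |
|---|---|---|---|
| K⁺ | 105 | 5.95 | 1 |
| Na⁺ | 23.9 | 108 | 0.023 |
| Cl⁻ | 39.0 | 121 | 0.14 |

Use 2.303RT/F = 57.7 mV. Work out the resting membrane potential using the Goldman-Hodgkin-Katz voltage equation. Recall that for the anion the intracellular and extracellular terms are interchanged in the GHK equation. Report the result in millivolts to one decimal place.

Vm = 57.7 · log₁₀[(Σ P·[cation]ₒ + Σ P·[anion]ᵢ) / (Σ P·[cation]ᵢ + Σ P·[anion]ₒ)]
Numerator = 1×5.95 + 0.023×108 + 0.14×39.0 = 13.89
Denominator = 1×105 + 0.023×23.9 + 0.14×121 = 122.5
Vm = 57.7 · log₁₀(0.11343) = 57.7 × (-0.9453) = -54.54 mV

-54.5 mV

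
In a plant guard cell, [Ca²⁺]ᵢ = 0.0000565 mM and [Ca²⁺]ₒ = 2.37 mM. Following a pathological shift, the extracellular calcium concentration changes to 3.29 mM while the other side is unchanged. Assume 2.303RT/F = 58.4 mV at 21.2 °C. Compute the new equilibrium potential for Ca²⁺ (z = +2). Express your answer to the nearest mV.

After the shift: [Ca²⁺]_out = 3.29, [Ca²⁺]_in = 0.0000565 mM.
E_new = (58.4/2)·log₁₀(3.29/0.0000565) = 29.20 · (4.7651) = 139.14 mV

139 mV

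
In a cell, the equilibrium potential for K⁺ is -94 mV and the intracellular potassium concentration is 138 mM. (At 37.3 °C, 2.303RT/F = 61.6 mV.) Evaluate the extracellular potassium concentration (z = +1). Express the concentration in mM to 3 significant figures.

4.11 mM

Nernst: E = (61.6/1) · log₁₀([out]/[in]), so log₁₀([out]/[in]) = -94.0 × 1 / 61.6 = -1.5260.
[out]/[in] = 10^(-1.5260) = 0.02979.
[out] = 0.02979 × 138 = 4.111 mM.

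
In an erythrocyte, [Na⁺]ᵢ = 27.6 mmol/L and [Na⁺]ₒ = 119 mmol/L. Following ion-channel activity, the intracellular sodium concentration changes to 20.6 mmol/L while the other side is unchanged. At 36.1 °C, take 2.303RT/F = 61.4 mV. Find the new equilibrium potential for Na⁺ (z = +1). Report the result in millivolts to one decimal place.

46.8 mV

After the shift: [Na⁺]_out = 119, [Na⁺]_in = 20.6 mmol/L.
E_new = (61.4/1)·log₁₀(119/20.6) = 61.40 · (0.7617) = 46.77 mV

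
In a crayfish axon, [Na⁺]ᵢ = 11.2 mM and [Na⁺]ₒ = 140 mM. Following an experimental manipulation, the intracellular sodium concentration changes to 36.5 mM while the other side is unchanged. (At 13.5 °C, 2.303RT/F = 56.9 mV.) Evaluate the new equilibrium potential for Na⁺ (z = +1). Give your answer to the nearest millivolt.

After the shift: [Na⁺]_out = 140, [Na⁺]_in = 36.5 mM.
E_new = (56.9/1)·log₁₀(140/36.5) = 56.90 · (0.5838) = 33.22 mV

33 mV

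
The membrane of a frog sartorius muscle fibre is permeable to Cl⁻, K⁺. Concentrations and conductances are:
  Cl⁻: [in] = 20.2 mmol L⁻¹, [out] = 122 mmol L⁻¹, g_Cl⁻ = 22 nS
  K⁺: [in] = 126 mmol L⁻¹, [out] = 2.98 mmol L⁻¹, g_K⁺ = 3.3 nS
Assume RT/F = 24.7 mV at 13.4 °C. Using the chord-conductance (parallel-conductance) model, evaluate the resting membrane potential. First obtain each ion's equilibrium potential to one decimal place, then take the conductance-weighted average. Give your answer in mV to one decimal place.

-50.7 mV

E_Cl⁻ = (24.7/-1)·ln(122/20.2) = -44.4 mV
E_K⁺ = (24.7/1)·ln(2.98/126) = -92.5 mV
Vm = (Σ gᵢEᵢ)/(Σ gᵢ) = (22·-44.4 + 3.3·-92.5) / (22 + 3.3)
= -1282.05 / 25.3 = -50.67 mV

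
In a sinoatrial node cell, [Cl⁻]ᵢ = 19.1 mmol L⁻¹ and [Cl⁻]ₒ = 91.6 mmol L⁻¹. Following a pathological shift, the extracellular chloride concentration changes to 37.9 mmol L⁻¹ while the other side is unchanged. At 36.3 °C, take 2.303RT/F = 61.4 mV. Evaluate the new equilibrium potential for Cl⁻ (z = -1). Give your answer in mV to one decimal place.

-18.3 mV

After the shift: [Cl⁻]_out = 37.9, [Cl⁻]_in = 19.1 mmol L⁻¹.
E_new = (61.4/-1)·log₁₀(37.9/19.1) = -61.40 · (0.2976) = -18.27 mV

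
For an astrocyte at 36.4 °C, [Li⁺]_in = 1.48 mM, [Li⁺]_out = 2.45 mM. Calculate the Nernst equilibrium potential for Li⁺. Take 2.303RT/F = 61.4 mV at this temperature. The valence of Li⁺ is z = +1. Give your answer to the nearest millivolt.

E = (61.4/z) · log₁₀([Li⁺]_out/[Li⁺]_in) with z = +1.
= (61.4/1) · log₁₀(2.45/1.48) = 61.40 · log₁₀(1.655)
= 61.40 · (0.2189) = 13.44 mV

13 mV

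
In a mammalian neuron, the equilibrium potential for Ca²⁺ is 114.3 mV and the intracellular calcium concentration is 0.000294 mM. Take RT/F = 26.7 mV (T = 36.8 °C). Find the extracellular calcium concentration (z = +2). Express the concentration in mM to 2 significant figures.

Nernst: E = (26.7/2) · ln([out]/[in]), so ln([out]/[in]) = 114.3 × 2 / 26.7 = 8.5618.
[out]/[in] = e^(8.5618) = 5228.
[out] = 5228 × 0.000294 = 1.537 mM.

1.5 mM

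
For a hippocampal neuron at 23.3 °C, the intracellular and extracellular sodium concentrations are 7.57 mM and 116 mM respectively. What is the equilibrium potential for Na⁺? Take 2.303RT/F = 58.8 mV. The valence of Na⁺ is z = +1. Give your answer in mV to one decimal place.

E = (58.8/z) · log₁₀([Na⁺]_out/[Na⁺]_in) with z = +1.
= (58.8/1) · log₁₀(116/7.57) = 58.80 · log₁₀(15.32)
= 58.80 · (1.1854) = 69.70 mV

69.7 mV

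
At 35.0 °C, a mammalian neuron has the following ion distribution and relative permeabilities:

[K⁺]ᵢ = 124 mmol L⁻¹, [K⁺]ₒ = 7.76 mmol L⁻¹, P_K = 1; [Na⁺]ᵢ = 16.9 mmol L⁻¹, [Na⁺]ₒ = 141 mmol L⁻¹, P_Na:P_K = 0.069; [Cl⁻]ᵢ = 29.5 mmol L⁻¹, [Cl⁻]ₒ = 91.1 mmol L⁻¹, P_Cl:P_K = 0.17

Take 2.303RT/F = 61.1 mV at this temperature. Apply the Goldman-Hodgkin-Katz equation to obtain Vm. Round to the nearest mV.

-49 mV

Vm = 61.1 · log₁₀[(Σ P·[cation]ₒ + Σ P·[anion]ᵢ) / (Σ P·[cation]ᵢ + Σ P·[anion]ₒ)]
Numerator = 1×7.76 + 0.069×141 + 0.17×29.5 = 22.5
Denominator = 1×124 + 0.069×16.9 + 0.17×91.1 = 140.7
Vm = 61.1 · log₁₀(0.16) = 61.1 × (-0.7959) = -48.63 mV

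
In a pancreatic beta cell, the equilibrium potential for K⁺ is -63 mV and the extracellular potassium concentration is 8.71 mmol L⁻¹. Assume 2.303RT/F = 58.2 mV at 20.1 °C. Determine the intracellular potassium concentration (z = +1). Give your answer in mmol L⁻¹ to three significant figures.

Nernst: E = (58.2/1) · log₁₀([out]/[in]), so log₁₀([out]/[in]) = -63.0 × 1 / 58.2 = -1.0825.
[out]/[in] = 10^(-1.0825) = 0.0827.
[in] = 8.71 / 0.0827 = 105.3 mmol L⁻¹.

105 mmol L⁻¹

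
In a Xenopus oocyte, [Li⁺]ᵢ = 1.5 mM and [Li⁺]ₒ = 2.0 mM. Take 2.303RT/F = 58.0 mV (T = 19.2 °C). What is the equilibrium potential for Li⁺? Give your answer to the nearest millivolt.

7 mV

E = (58.0/z) · log₁₀([Li⁺]_out/[Li⁺]_in) with z = +1.
= (58.0/1) · log₁₀(2.0/1.5) = 58.00 · log₁₀(1.333)
= 58.00 · (0.1249) = 7.25 mV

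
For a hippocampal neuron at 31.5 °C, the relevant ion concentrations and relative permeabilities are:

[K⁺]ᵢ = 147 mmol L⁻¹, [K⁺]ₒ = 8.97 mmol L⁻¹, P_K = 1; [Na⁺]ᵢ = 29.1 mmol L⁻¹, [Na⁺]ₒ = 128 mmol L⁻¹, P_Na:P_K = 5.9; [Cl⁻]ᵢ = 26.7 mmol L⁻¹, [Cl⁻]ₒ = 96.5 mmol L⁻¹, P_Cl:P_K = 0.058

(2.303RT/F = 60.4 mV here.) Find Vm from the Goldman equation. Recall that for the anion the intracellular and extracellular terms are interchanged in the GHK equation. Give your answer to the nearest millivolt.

23 mV

Vm = 60.4 · log₁₀[(Σ P·[cation]ₒ + Σ P·[anion]ᵢ) / (Σ P·[cation]ᵢ + Σ P·[anion]ₒ)]
Numerator = 1×8.97 + 5.9×128 + 0.058×26.7 = 765.7
Denominator = 1×147 + 5.9×29.1 + 0.058×96.5 = 324.3
Vm = 60.4 · log₁₀(2.3612) = 60.4 × (0.3731) = 22.54 mV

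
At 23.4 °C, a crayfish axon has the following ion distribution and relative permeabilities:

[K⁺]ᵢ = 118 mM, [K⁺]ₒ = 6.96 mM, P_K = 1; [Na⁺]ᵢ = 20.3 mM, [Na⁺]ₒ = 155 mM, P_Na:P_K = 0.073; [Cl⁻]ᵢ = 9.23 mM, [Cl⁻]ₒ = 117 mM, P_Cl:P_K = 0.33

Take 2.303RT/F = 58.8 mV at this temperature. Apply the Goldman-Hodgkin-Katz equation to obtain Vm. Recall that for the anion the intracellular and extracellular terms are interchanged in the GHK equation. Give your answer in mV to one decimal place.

-51.2 mV

Vm = 58.8 · log₁₀[(Σ P·[cation]ₒ + Σ P·[anion]ᵢ) / (Σ P·[cation]ᵢ + Σ P·[anion]ₒ)]
Numerator = 1×6.96 + 0.073×155 + 0.33×9.23 = 21.32
Denominator = 1×118 + 0.073×20.3 + 0.33×117 = 158.1
Vm = 58.8 · log₁₀(0.13486) = 58.8 × (-0.8701) = -51.16 mV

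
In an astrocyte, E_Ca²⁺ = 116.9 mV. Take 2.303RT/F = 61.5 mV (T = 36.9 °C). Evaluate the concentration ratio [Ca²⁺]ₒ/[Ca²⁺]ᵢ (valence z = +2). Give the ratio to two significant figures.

log₁₀([out]/[in]) = E·z/(61.5) = 116.9 × 2 / 61.5 = 3.8016
[out]/[in] = 10^(3.8016) = 6333

6300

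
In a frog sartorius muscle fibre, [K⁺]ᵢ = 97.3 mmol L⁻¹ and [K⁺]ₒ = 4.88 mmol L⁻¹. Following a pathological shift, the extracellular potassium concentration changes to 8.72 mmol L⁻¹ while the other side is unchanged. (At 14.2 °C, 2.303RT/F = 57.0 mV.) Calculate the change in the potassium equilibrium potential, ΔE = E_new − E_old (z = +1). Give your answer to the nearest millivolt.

E_old = (57.0/1)·log₁₀(4.88/97.3) = -74.08 mV
E_new = (57.0/1)·log₁₀(8.72/97.3) = -59.71 mV
ΔE = -59.71 − (-74.08) = 14.37 mV

14 mV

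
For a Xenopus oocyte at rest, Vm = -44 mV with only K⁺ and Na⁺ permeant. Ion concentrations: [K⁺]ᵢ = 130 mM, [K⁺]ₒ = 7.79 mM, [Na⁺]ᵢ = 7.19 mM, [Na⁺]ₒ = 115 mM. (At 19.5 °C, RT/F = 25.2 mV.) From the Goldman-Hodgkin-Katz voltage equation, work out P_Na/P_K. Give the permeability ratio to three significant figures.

0.131

Let α = P_Na/P_K. GHK: Vm = 25.2·ln[(Kₒ + α·Naₒ)/(Kᵢ + α·Naᵢ)].
e^(Vm/25.2) = e^(-44.0/25.2) = 0.17446
So 0.17446·(Kᵢ + α·Naᵢ) = Kₒ + α·Naₒ → α = (0.17446·130.0 − 7.79) / (115.0 − 0.17446·7.19)
α = (22.68 − 7.79) / (115.0 − 1.254) = 14.89/113.7 = 0.1309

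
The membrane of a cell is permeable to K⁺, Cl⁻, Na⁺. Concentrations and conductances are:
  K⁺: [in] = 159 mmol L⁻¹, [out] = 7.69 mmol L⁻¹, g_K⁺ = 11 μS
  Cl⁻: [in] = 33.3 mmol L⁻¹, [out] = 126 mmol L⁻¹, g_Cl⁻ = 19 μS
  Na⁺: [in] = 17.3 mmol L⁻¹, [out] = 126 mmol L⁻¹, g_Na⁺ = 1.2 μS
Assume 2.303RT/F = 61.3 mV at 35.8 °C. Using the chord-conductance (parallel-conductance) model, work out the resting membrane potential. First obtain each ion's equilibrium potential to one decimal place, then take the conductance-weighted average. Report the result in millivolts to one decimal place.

E_K⁺ = (61.3/1)·log₁₀(7.69/159) = -80.6 mV
E_Cl⁻ = (61.3/-1)·log₁₀(126/33.3) = -35.4 mV
E_Na⁺ = (61.3/1)·log₁₀(126/17.3) = 52.9 mV
Vm = (Σ gᵢEᵢ)/(Σ gᵢ) = (11·-80.6 + 19·-35.4 + 1.2·52.9) / (11 + 19 + 1.2)
= -1495.72 / 31.2 = -47.94 mV

-47.9 mV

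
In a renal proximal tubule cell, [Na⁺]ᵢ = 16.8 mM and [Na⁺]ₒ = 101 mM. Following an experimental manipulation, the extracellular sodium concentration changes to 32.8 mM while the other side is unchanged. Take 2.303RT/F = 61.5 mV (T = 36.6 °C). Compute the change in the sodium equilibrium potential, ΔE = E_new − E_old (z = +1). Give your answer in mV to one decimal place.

E_old = (61.5/1)·log₁₀(101/16.8) = 47.91 mV
E_new = (61.5/1)·log₁₀(32.8/16.8) = 17.87 mV
ΔE = 17.87 − (47.91) = -30.04 mV

-30.0 mV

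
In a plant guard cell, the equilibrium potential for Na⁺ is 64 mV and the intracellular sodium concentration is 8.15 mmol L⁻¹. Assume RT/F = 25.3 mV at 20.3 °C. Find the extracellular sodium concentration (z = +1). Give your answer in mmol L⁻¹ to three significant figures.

102 mmol L⁻¹

Nernst: E = (25.3/1) · ln([out]/[in]), so ln([out]/[in]) = 64.0 × 1 / 25.3 = 2.5296.
[out]/[in] = e^(2.5296) = 12.55.
[out] = 12.55 × 8.15 = 102.3 mmol L⁻¹.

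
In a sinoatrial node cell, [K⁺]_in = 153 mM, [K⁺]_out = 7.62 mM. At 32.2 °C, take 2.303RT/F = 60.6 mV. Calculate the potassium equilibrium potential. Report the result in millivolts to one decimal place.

E = (60.6/z) · log₁₀([K⁺]_out/[K⁺]_in) with z = +1.
= (60.6/1) · log₁₀(7.62/153) = 60.60 · log₁₀(0.0498)
= 60.60 · (-1.3027) = -78.95 mV

-78.9 mV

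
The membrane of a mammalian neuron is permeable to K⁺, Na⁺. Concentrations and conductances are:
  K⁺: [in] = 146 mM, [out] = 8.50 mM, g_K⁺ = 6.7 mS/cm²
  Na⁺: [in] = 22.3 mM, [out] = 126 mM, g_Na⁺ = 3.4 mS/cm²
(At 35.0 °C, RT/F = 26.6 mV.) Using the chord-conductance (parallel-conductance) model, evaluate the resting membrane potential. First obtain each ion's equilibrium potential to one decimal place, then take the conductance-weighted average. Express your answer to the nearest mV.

-35 mV

E_K⁺ = (26.6/1)·ln(8.50/146) = -75.6 mV
E_Na⁺ = (26.6/1)·ln(126/22.3) = 46.1 mV
Vm = (Σ gᵢEᵢ)/(Σ gᵢ) = (6.7·-75.6 + 3.4·46.1) / (6.7 + 3.4)
= -349.78 / 10.1 = -34.63 mV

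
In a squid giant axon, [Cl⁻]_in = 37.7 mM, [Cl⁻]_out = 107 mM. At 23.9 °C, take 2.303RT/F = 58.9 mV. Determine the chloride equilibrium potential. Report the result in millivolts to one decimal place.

-26.7 mV

E = (58.9/z) · log₁₀([Cl⁻]_out/[Cl⁻]_in) with z = -1.
For an anion, dividing by z = -1 reverses the sign.
= (58.9/-1) · log₁₀(107/37.7) = -58.90 · log₁₀(2.838)
= -58.90 · (0.4530) = -26.68 mV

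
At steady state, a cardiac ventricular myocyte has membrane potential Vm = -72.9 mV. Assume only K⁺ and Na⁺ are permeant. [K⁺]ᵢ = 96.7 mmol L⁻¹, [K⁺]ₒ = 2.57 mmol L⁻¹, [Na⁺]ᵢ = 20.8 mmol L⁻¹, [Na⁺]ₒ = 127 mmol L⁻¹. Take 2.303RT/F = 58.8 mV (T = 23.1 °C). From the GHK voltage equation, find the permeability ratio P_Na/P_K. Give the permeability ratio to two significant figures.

Let α = P_Na/P_K. GHK: Vm = 58.8·log₁₀[(Kₒ + α·Naₒ)/(Kᵢ + α·Naᵢ)].
10^(Vm/58.8) = 10^(-72.9/58.8) = 0.057571
So 0.057571·(Kᵢ + α·Naᵢ) = Kₒ + α·Naₒ → α = (0.057571·96.7 − 2.57) / (127.0 − 0.057571·20.8)
α = (5.567 − 2.57) / (127.0 − 1.197) = 2.997/125.8 = 0.02382

0.024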